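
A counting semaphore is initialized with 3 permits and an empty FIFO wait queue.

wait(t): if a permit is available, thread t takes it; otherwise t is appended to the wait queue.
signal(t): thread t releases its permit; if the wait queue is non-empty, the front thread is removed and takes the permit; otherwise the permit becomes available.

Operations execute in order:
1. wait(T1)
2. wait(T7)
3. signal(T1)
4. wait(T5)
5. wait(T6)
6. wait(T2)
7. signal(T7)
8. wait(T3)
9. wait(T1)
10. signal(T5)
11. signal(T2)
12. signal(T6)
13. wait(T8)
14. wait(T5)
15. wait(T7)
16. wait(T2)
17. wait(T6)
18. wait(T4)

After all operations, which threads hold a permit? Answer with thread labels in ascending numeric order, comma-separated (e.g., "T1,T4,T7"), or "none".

Step 1: wait(T1) -> count=2 queue=[] holders={T1}
Step 2: wait(T7) -> count=1 queue=[] holders={T1,T7}
Step 3: signal(T1) -> count=2 queue=[] holders={T7}
Step 4: wait(T5) -> count=1 queue=[] holders={T5,T7}
Step 5: wait(T6) -> count=0 queue=[] holders={T5,T6,T7}
Step 6: wait(T2) -> count=0 queue=[T2] holders={T5,T6,T7}
Step 7: signal(T7) -> count=0 queue=[] holders={T2,T5,T6}
Step 8: wait(T3) -> count=0 queue=[T3] holders={T2,T5,T6}
Step 9: wait(T1) -> count=0 queue=[T3,T1] holders={T2,T5,T6}
Step 10: signal(T5) -> count=0 queue=[T1] holders={T2,T3,T6}
Step 11: signal(T2) -> count=0 queue=[] holders={T1,T3,T6}
Step 12: signal(T6) -> count=1 queue=[] holders={T1,T3}
Step 13: wait(T8) -> count=0 queue=[] holders={T1,T3,T8}
Step 14: wait(T5) -> count=0 queue=[T5] holders={T1,T3,T8}
Step 15: wait(T7) -> count=0 queue=[T5,T7] holders={T1,T3,T8}
Step 16: wait(T2) -> count=0 queue=[T5,T7,T2] holders={T1,T3,T8}
Step 17: wait(T6) -> count=0 queue=[T5,T7,T2,T6] holders={T1,T3,T8}
Step 18: wait(T4) -> count=0 queue=[T5,T7,T2,T6,T4] holders={T1,T3,T8}
Final holders: T1,T3,T8

Answer: T1,T3,T8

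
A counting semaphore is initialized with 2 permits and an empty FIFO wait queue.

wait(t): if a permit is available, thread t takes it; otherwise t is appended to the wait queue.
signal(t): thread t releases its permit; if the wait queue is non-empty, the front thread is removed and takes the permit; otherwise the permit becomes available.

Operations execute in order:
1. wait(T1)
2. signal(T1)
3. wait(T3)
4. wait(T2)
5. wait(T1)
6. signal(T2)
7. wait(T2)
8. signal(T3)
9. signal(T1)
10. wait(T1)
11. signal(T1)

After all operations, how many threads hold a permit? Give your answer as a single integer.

Answer: 1

Derivation:
Step 1: wait(T1) -> count=1 queue=[] holders={T1}
Step 2: signal(T1) -> count=2 queue=[] holders={none}
Step 3: wait(T3) -> count=1 queue=[] holders={T3}
Step 4: wait(T2) -> count=0 queue=[] holders={T2,T3}
Step 5: wait(T1) -> count=0 queue=[T1] holders={T2,T3}
Step 6: signal(T2) -> count=0 queue=[] holders={T1,T3}
Step 7: wait(T2) -> count=0 queue=[T2] holders={T1,T3}
Step 8: signal(T3) -> count=0 queue=[] holders={T1,T2}
Step 9: signal(T1) -> count=1 queue=[] holders={T2}
Step 10: wait(T1) -> count=0 queue=[] holders={T1,T2}
Step 11: signal(T1) -> count=1 queue=[] holders={T2}
Final holders: {T2} -> 1 thread(s)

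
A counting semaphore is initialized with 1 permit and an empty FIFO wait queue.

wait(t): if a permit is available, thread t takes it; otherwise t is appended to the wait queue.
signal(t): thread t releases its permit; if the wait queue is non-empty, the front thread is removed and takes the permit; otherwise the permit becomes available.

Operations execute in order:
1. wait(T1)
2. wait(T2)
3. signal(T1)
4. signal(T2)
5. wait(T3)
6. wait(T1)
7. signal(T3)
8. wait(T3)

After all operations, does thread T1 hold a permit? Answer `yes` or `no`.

Answer: yes

Derivation:
Step 1: wait(T1) -> count=0 queue=[] holders={T1}
Step 2: wait(T2) -> count=0 queue=[T2] holders={T1}
Step 3: signal(T1) -> count=0 queue=[] holders={T2}
Step 4: signal(T2) -> count=1 queue=[] holders={none}
Step 5: wait(T3) -> count=0 queue=[] holders={T3}
Step 6: wait(T1) -> count=0 queue=[T1] holders={T3}
Step 7: signal(T3) -> count=0 queue=[] holders={T1}
Step 8: wait(T3) -> count=0 queue=[T3] holders={T1}
Final holders: {T1} -> T1 in holders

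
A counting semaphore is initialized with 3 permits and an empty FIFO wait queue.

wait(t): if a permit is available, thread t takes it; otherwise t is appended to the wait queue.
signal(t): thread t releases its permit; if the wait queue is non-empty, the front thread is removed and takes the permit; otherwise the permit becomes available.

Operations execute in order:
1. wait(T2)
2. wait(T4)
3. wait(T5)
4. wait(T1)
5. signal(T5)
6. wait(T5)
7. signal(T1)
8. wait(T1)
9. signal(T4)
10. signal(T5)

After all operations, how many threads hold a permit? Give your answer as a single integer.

Step 1: wait(T2) -> count=2 queue=[] holders={T2}
Step 2: wait(T4) -> count=1 queue=[] holders={T2,T4}
Step 3: wait(T5) -> count=0 queue=[] holders={T2,T4,T5}
Step 4: wait(T1) -> count=0 queue=[T1] holders={T2,T4,T5}
Step 5: signal(T5) -> count=0 queue=[] holders={T1,T2,T4}
Step 6: wait(T5) -> count=0 queue=[T5] holders={T1,T2,T4}
Step 7: signal(T1) -> count=0 queue=[] holders={T2,T4,T5}
Step 8: wait(T1) -> count=0 queue=[T1] holders={T2,T4,T5}
Step 9: signal(T4) -> count=0 queue=[] holders={T1,T2,T5}
Step 10: signal(T5) -> count=1 queue=[] holders={T1,T2}
Final holders: {T1,T2} -> 2 thread(s)

Answer: 2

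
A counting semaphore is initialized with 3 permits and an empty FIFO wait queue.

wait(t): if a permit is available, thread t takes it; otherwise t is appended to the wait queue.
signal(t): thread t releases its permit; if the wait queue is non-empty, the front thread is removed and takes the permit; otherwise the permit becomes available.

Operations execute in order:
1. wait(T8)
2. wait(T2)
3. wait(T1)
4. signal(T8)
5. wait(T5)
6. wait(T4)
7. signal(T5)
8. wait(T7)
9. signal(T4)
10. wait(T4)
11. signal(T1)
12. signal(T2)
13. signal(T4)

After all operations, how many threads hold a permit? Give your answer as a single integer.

Step 1: wait(T8) -> count=2 queue=[] holders={T8}
Step 2: wait(T2) -> count=1 queue=[] holders={T2,T8}
Step 3: wait(T1) -> count=0 queue=[] holders={T1,T2,T8}
Step 4: signal(T8) -> count=1 queue=[] holders={T1,T2}
Step 5: wait(T5) -> count=0 queue=[] holders={T1,T2,T5}
Step 6: wait(T4) -> count=0 queue=[T4] holders={T1,T2,T5}
Step 7: signal(T5) -> count=0 queue=[] holders={T1,T2,T4}
Step 8: wait(T7) -> count=0 queue=[T7] holders={T1,T2,T4}
Step 9: signal(T4) -> count=0 queue=[] holders={T1,T2,T7}
Step 10: wait(T4) -> count=0 queue=[T4] holders={T1,T2,T7}
Step 11: signal(T1) -> count=0 queue=[] holders={T2,T4,T7}
Step 12: signal(T2) -> count=1 queue=[] holders={T4,T7}
Step 13: signal(T4) -> count=2 queue=[] holders={T7}
Final holders: {T7} -> 1 thread(s)

Answer: 1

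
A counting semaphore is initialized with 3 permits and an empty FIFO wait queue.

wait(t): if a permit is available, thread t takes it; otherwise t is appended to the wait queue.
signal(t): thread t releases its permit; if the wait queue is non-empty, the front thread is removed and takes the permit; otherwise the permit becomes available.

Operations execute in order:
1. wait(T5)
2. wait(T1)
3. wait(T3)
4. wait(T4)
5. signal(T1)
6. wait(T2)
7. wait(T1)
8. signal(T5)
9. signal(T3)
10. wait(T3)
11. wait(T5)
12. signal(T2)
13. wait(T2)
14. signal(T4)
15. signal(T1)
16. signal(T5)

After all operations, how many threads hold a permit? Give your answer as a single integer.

Answer: 2

Derivation:
Step 1: wait(T5) -> count=2 queue=[] holders={T5}
Step 2: wait(T1) -> count=1 queue=[] holders={T1,T5}
Step 3: wait(T3) -> count=0 queue=[] holders={T1,T3,T5}
Step 4: wait(T4) -> count=0 queue=[T4] holders={T1,T3,T5}
Step 5: signal(T1) -> count=0 queue=[] holders={T3,T4,T5}
Step 6: wait(T2) -> count=0 queue=[T2] holders={T3,T4,T5}
Step 7: wait(T1) -> count=0 queue=[T2,T1] holders={T3,T4,T5}
Step 8: signal(T5) -> count=0 queue=[T1] holders={T2,T3,T4}
Step 9: signal(T3) -> count=0 queue=[] holders={T1,T2,T4}
Step 10: wait(T3) -> count=0 queue=[T3] holders={T1,T2,T4}
Step 11: wait(T5) -> count=0 queue=[T3,T5] holders={T1,T2,T4}
Step 12: signal(T2) -> count=0 queue=[T5] holders={T1,T3,T4}
Step 13: wait(T2) -> count=0 queue=[T5,T2] holders={T1,T3,T4}
Step 14: signal(T4) -> count=0 queue=[T2] holders={T1,T3,T5}
Step 15: signal(T1) -> count=0 queue=[] holders={T2,T3,T5}
Step 16: signal(T5) -> count=1 queue=[] holders={T2,T3}
Final holders: {T2,T3} -> 2 thread(s)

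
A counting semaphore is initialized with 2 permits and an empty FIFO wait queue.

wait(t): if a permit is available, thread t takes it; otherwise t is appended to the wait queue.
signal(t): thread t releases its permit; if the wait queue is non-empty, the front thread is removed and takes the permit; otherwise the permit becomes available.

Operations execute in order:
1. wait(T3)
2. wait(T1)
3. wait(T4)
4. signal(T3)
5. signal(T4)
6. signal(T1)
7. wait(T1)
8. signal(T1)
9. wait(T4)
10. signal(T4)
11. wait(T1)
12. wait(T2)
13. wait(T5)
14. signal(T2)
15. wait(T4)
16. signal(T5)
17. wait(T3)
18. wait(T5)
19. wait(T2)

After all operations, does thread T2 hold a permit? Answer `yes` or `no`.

Step 1: wait(T3) -> count=1 queue=[] holders={T3}
Step 2: wait(T1) -> count=0 queue=[] holders={T1,T3}
Step 3: wait(T4) -> count=0 queue=[T4] holders={T1,T3}
Step 4: signal(T3) -> count=0 queue=[] holders={T1,T4}
Step 5: signal(T4) -> count=1 queue=[] holders={T1}
Step 6: signal(T1) -> count=2 queue=[] holders={none}
Step 7: wait(T1) -> count=1 queue=[] holders={T1}
Step 8: signal(T1) -> count=2 queue=[] holders={none}
Step 9: wait(T4) -> count=1 queue=[] holders={T4}
Step 10: signal(T4) -> count=2 queue=[] holders={none}
Step 11: wait(T1) -> count=1 queue=[] holders={T1}
Step 12: wait(T2) -> count=0 queue=[] holders={T1,T2}
Step 13: wait(T5) -> count=0 queue=[T5] holders={T1,T2}
Step 14: signal(T2) -> count=0 queue=[] holders={T1,T5}
Step 15: wait(T4) -> count=0 queue=[T4] holders={T1,T5}
Step 16: signal(T5) -> count=0 queue=[] holders={T1,T4}
Step 17: wait(T3) -> count=0 queue=[T3] holders={T1,T4}
Step 18: wait(T5) -> count=0 queue=[T3,T5] holders={T1,T4}
Step 19: wait(T2) -> count=0 queue=[T3,T5,T2] holders={T1,T4}
Final holders: {T1,T4} -> T2 not in holders

Answer: no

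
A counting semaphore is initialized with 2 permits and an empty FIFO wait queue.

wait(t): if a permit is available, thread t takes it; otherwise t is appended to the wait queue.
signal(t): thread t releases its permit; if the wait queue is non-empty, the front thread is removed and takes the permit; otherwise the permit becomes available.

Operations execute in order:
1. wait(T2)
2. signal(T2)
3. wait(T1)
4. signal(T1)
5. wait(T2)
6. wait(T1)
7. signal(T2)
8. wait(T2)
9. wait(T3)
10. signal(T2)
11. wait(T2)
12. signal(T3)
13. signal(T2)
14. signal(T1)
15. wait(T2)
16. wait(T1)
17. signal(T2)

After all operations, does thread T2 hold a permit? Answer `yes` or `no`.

Answer: no

Derivation:
Step 1: wait(T2) -> count=1 queue=[] holders={T2}
Step 2: signal(T2) -> count=2 queue=[] holders={none}
Step 3: wait(T1) -> count=1 queue=[] holders={T1}
Step 4: signal(T1) -> count=2 queue=[] holders={none}
Step 5: wait(T2) -> count=1 queue=[] holders={T2}
Step 6: wait(T1) -> count=0 queue=[] holders={T1,T2}
Step 7: signal(T2) -> count=1 queue=[] holders={T1}
Step 8: wait(T2) -> count=0 queue=[] holders={T1,T2}
Step 9: wait(T3) -> count=0 queue=[T3] holders={T1,T2}
Step 10: signal(T2) -> count=0 queue=[] holders={T1,T3}
Step 11: wait(T2) -> count=0 queue=[T2] holders={T1,T3}
Step 12: signal(T3) -> count=0 queue=[] holders={T1,T2}
Step 13: signal(T2) -> count=1 queue=[] holders={T1}
Step 14: signal(T1) -> count=2 queue=[] holders={none}
Step 15: wait(T2) -> count=1 queue=[] holders={T2}
Step 16: wait(T1) -> count=0 queue=[] holders={T1,T2}
Step 17: signal(T2) -> count=1 queue=[] holders={T1}
Final holders: {T1} -> T2 not in holders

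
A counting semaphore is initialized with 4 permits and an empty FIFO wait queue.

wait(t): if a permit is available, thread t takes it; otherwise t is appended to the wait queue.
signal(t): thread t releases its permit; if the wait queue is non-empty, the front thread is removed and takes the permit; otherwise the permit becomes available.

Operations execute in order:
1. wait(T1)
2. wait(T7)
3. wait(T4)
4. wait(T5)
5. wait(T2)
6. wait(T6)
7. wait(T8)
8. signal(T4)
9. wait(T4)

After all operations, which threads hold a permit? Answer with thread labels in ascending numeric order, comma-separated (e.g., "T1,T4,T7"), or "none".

Step 1: wait(T1) -> count=3 queue=[] holders={T1}
Step 2: wait(T7) -> count=2 queue=[] holders={T1,T7}
Step 3: wait(T4) -> count=1 queue=[] holders={T1,T4,T7}
Step 4: wait(T5) -> count=0 queue=[] holders={T1,T4,T5,T7}
Step 5: wait(T2) -> count=0 queue=[T2] holders={T1,T4,T5,T7}
Step 6: wait(T6) -> count=0 queue=[T2,T6] holders={T1,T4,T5,T7}
Step 7: wait(T8) -> count=0 queue=[T2,T6,T8] holders={T1,T4,T5,T7}
Step 8: signal(T4) -> count=0 queue=[T6,T8] holders={T1,T2,T5,T7}
Step 9: wait(T4) -> count=0 queue=[T6,T8,T4] holders={T1,T2,T5,T7}
Final holders: T1,T2,T5,T7

Answer: T1,T2,T5,T7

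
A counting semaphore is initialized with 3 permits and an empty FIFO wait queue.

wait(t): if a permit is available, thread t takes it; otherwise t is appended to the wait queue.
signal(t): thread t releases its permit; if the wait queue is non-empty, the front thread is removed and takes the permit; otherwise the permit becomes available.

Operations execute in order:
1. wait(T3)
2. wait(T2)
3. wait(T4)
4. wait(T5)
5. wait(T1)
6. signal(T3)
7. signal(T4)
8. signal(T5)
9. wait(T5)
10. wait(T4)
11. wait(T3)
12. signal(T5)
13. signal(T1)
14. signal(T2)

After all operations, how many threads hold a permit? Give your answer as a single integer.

Step 1: wait(T3) -> count=2 queue=[] holders={T3}
Step 2: wait(T2) -> count=1 queue=[] holders={T2,T3}
Step 3: wait(T4) -> count=0 queue=[] holders={T2,T3,T4}
Step 4: wait(T5) -> count=0 queue=[T5] holders={T2,T3,T4}
Step 5: wait(T1) -> count=0 queue=[T5,T1] holders={T2,T3,T4}
Step 6: signal(T3) -> count=0 queue=[T1] holders={T2,T4,T5}
Step 7: signal(T4) -> count=0 queue=[] holders={T1,T2,T5}
Step 8: signal(T5) -> count=1 queue=[] holders={T1,T2}
Step 9: wait(T5) -> count=0 queue=[] holders={T1,T2,T5}
Step 10: wait(T4) -> count=0 queue=[T4] holders={T1,T2,T5}
Step 11: wait(T3) -> count=0 queue=[T4,T3] holders={T1,T2,T5}
Step 12: signal(T5) -> count=0 queue=[T3] holders={T1,T2,T4}
Step 13: signal(T1) -> count=0 queue=[] holders={T2,T3,T4}
Step 14: signal(T2) -> count=1 queue=[] holders={T3,T4}
Final holders: {T3,T4} -> 2 thread(s)

Answer: 2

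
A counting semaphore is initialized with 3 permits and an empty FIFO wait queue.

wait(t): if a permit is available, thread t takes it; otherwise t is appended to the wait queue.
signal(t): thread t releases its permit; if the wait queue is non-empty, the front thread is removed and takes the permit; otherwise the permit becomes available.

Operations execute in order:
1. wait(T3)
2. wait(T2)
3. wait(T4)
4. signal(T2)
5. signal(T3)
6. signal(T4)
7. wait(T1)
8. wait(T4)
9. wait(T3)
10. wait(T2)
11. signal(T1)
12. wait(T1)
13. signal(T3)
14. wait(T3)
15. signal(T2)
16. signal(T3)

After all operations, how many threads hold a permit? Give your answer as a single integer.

Step 1: wait(T3) -> count=2 queue=[] holders={T3}
Step 2: wait(T2) -> count=1 queue=[] holders={T2,T3}
Step 3: wait(T4) -> count=0 queue=[] holders={T2,T3,T4}
Step 4: signal(T2) -> count=1 queue=[] holders={T3,T4}
Step 5: signal(T3) -> count=2 queue=[] holders={T4}
Step 6: signal(T4) -> count=3 queue=[] holders={none}
Step 7: wait(T1) -> count=2 queue=[] holders={T1}
Step 8: wait(T4) -> count=1 queue=[] holders={T1,T4}
Step 9: wait(T3) -> count=0 queue=[] holders={T1,T3,T4}
Step 10: wait(T2) -> count=0 queue=[T2] holders={T1,T3,T4}
Step 11: signal(T1) -> count=0 queue=[] holders={T2,T3,T4}
Step 12: wait(T1) -> count=0 queue=[T1] holders={T2,T3,T4}
Step 13: signal(T3) -> count=0 queue=[] holders={T1,T2,T4}
Step 14: wait(T3) -> count=0 queue=[T3] holders={T1,T2,T4}
Step 15: signal(T2) -> count=0 queue=[] holders={T1,T3,T4}
Step 16: signal(T3) -> count=1 queue=[] holders={T1,T4}
Final holders: {T1,T4} -> 2 thread(s)

Answer: 2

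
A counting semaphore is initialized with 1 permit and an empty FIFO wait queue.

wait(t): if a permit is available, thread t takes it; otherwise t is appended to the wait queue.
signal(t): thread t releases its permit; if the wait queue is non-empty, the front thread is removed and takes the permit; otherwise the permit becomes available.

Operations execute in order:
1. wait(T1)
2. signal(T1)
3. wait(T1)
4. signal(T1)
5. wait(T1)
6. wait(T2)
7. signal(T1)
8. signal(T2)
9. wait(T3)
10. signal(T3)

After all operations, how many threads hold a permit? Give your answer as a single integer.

Answer: 0

Derivation:
Step 1: wait(T1) -> count=0 queue=[] holders={T1}
Step 2: signal(T1) -> count=1 queue=[] holders={none}
Step 3: wait(T1) -> count=0 queue=[] holders={T1}
Step 4: signal(T1) -> count=1 queue=[] holders={none}
Step 5: wait(T1) -> count=0 queue=[] holders={T1}
Step 6: wait(T2) -> count=0 queue=[T2] holders={T1}
Step 7: signal(T1) -> count=0 queue=[] holders={T2}
Step 8: signal(T2) -> count=1 queue=[] holders={none}
Step 9: wait(T3) -> count=0 queue=[] holders={T3}
Step 10: signal(T3) -> count=1 queue=[] holders={none}
Final holders: {none} -> 0 thread(s)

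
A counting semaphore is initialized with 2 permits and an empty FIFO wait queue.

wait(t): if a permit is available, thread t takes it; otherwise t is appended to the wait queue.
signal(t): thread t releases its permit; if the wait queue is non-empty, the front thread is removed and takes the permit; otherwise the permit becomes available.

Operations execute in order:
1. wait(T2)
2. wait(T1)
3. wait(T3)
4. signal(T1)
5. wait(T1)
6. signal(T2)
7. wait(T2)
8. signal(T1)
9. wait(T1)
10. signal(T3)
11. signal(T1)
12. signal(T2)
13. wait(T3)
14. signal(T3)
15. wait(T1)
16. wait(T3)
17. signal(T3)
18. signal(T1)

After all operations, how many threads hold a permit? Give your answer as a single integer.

Answer: 0

Derivation:
Step 1: wait(T2) -> count=1 queue=[] holders={T2}
Step 2: wait(T1) -> count=0 queue=[] holders={T1,T2}
Step 3: wait(T3) -> count=0 queue=[T3] holders={T1,T2}
Step 4: signal(T1) -> count=0 queue=[] holders={T2,T3}
Step 5: wait(T1) -> count=0 queue=[T1] holders={T2,T3}
Step 6: signal(T2) -> count=0 queue=[] holders={T1,T3}
Step 7: wait(T2) -> count=0 queue=[T2] holders={T1,T3}
Step 8: signal(T1) -> count=0 queue=[] holders={T2,T3}
Step 9: wait(T1) -> count=0 queue=[T1] holders={T2,T3}
Step 10: signal(T3) -> count=0 queue=[] holders={T1,T2}
Step 11: signal(T1) -> count=1 queue=[] holders={T2}
Step 12: signal(T2) -> count=2 queue=[] holders={none}
Step 13: wait(T3) -> count=1 queue=[] holders={T3}
Step 14: signal(T3) -> count=2 queue=[] holders={none}
Step 15: wait(T1) -> count=1 queue=[] holders={T1}
Step 16: wait(T3) -> count=0 queue=[] holders={T1,T3}
Step 17: signal(T3) -> count=1 queue=[] holders={T1}
Step 18: signal(T1) -> count=2 queue=[] holders={none}
Final holders: {none} -> 0 thread(s)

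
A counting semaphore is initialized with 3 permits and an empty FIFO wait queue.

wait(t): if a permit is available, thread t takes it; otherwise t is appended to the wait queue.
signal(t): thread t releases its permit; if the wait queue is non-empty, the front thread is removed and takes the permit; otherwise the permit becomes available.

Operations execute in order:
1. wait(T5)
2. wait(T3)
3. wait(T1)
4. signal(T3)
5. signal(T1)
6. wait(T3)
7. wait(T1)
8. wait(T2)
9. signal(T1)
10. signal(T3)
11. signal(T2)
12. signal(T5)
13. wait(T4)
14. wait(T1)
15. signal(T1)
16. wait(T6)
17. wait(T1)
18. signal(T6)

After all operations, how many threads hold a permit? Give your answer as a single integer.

Step 1: wait(T5) -> count=2 queue=[] holders={T5}
Step 2: wait(T3) -> count=1 queue=[] holders={T3,T5}
Step 3: wait(T1) -> count=0 queue=[] holders={T1,T3,T5}
Step 4: signal(T3) -> count=1 queue=[] holders={T1,T5}
Step 5: signal(T1) -> count=2 queue=[] holders={T5}
Step 6: wait(T3) -> count=1 queue=[] holders={T3,T5}
Step 7: wait(T1) -> count=0 queue=[] holders={T1,T3,T5}
Step 8: wait(T2) -> count=0 queue=[T2] holders={T1,T3,T5}
Step 9: signal(T1) -> count=0 queue=[] holders={T2,T3,T5}
Step 10: signal(T3) -> count=1 queue=[] holders={T2,T5}
Step 11: signal(T2) -> count=2 queue=[] holders={T5}
Step 12: signal(T5) -> count=3 queue=[] holders={none}
Step 13: wait(T4) -> count=2 queue=[] holders={T4}
Step 14: wait(T1) -> count=1 queue=[] holders={T1,T4}
Step 15: signal(T1) -> count=2 queue=[] holders={T4}
Step 16: wait(T6) -> count=1 queue=[] holders={T4,T6}
Step 17: wait(T1) -> count=0 queue=[] holders={T1,T4,T6}
Step 18: signal(T6) -> count=1 queue=[] holders={T1,T4}
Final holders: {T1,T4} -> 2 thread(s)

Answer: 2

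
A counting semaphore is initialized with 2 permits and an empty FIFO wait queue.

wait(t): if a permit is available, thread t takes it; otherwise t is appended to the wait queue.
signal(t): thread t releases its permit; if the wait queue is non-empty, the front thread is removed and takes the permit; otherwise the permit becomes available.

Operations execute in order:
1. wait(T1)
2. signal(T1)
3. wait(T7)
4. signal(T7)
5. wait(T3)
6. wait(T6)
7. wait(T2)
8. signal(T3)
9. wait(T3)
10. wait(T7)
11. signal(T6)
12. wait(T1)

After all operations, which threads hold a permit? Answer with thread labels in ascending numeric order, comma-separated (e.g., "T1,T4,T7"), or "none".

Answer: T2,T3

Derivation:
Step 1: wait(T1) -> count=1 queue=[] holders={T1}
Step 2: signal(T1) -> count=2 queue=[] holders={none}
Step 3: wait(T7) -> count=1 queue=[] holders={T7}
Step 4: signal(T7) -> count=2 queue=[] holders={none}
Step 5: wait(T3) -> count=1 queue=[] holders={T3}
Step 6: wait(T6) -> count=0 queue=[] holders={T3,T6}
Step 7: wait(T2) -> count=0 queue=[T2] holders={T3,T6}
Step 8: signal(T3) -> count=0 queue=[] holders={T2,T6}
Step 9: wait(T3) -> count=0 queue=[T3] holders={T2,T6}
Step 10: wait(T7) -> count=0 queue=[T3,T7] holders={T2,T6}
Step 11: signal(T6) -> count=0 queue=[T7] holders={T2,T3}
Step 12: wait(T1) -> count=0 queue=[T7,T1] holders={T2,T3}
Final holders: T2,T3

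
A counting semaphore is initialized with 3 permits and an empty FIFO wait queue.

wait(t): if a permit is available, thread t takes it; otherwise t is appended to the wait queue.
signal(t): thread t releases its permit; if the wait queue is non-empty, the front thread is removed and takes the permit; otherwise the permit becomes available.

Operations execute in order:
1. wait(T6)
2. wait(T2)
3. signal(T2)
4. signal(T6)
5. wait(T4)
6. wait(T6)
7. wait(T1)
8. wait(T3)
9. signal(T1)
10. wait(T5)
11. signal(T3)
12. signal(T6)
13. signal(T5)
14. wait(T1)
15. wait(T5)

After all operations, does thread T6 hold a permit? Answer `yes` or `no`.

Step 1: wait(T6) -> count=2 queue=[] holders={T6}
Step 2: wait(T2) -> count=1 queue=[] holders={T2,T6}
Step 3: signal(T2) -> count=2 queue=[] holders={T6}
Step 4: signal(T6) -> count=3 queue=[] holders={none}
Step 5: wait(T4) -> count=2 queue=[] holders={T4}
Step 6: wait(T6) -> count=1 queue=[] holders={T4,T6}
Step 7: wait(T1) -> count=0 queue=[] holders={T1,T4,T6}
Step 8: wait(T3) -> count=0 queue=[T3] holders={T1,T4,T6}
Step 9: signal(T1) -> count=0 queue=[] holders={T3,T4,T6}
Step 10: wait(T5) -> count=0 queue=[T5] holders={T3,T4,T6}
Step 11: signal(T3) -> count=0 queue=[] holders={T4,T5,T6}
Step 12: signal(T6) -> count=1 queue=[] holders={T4,T5}
Step 13: signal(T5) -> count=2 queue=[] holders={T4}
Step 14: wait(T1) -> count=1 queue=[] holders={T1,T4}
Step 15: wait(T5) -> count=0 queue=[] holders={T1,T4,T5}
Final holders: {T1,T4,T5} -> T6 not in holders

Answer: no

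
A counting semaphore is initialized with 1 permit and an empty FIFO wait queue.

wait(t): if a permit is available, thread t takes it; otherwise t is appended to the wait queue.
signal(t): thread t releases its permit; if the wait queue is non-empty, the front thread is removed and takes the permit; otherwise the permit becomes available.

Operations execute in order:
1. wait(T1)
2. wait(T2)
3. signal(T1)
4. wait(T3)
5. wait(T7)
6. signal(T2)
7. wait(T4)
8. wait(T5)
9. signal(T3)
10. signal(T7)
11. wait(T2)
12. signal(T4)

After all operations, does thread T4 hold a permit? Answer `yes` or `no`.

Step 1: wait(T1) -> count=0 queue=[] holders={T1}
Step 2: wait(T2) -> count=0 queue=[T2] holders={T1}
Step 3: signal(T1) -> count=0 queue=[] holders={T2}
Step 4: wait(T3) -> count=0 queue=[T3] holders={T2}
Step 5: wait(T7) -> count=0 queue=[T3,T7] holders={T2}
Step 6: signal(T2) -> count=0 queue=[T7] holders={T3}
Step 7: wait(T4) -> count=0 queue=[T7,T4] holders={T3}
Step 8: wait(T5) -> count=0 queue=[T7,T4,T5] holders={T3}
Step 9: signal(T3) -> count=0 queue=[T4,T5] holders={T7}
Step 10: signal(T7) -> count=0 queue=[T5] holders={T4}
Step 11: wait(T2) -> count=0 queue=[T5,T2] holders={T4}
Step 12: signal(T4) -> count=0 queue=[T2] holders={T5}
Final holders: {T5} -> T4 not in holders

Answer: no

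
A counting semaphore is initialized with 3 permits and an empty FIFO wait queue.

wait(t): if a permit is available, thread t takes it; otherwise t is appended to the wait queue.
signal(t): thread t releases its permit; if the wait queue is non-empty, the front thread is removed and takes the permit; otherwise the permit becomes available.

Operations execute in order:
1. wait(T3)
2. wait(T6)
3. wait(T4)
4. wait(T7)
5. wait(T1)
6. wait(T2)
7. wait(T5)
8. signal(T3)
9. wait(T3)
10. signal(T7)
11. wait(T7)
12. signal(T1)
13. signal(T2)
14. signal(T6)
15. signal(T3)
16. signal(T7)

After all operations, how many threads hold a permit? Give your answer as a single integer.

Step 1: wait(T3) -> count=2 queue=[] holders={T3}
Step 2: wait(T6) -> count=1 queue=[] holders={T3,T6}
Step 3: wait(T4) -> count=0 queue=[] holders={T3,T4,T6}
Step 4: wait(T7) -> count=0 queue=[T7] holders={T3,T4,T6}
Step 5: wait(T1) -> count=0 queue=[T7,T1] holders={T3,T4,T6}
Step 6: wait(T2) -> count=0 queue=[T7,T1,T2] holders={T3,T4,T6}
Step 7: wait(T5) -> count=0 queue=[T7,T1,T2,T5] holders={T3,T4,T6}
Step 8: signal(T3) -> count=0 queue=[T1,T2,T5] holders={T4,T6,T7}
Step 9: wait(T3) -> count=0 queue=[T1,T2,T5,T3] holders={T4,T6,T7}
Step 10: signal(T7) -> count=0 queue=[T2,T5,T3] holders={T1,T4,T6}
Step 11: wait(T7) -> count=0 queue=[T2,T5,T3,T7] holders={T1,T4,T6}
Step 12: signal(T1) -> count=0 queue=[T5,T3,T7] holders={T2,T4,T6}
Step 13: signal(T2) -> count=0 queue=[T3,T7] holders={T4,T5,T6}
Step 14: signal(T6) -> count=0 queue=[T7] holders={T3,T4,T5}
Step 15: signal(T3) -> count=0 queue=[] holders={T4,T5,T7}
Step 16: signal(T7) -> count=1 queue=[] holders={T4,T5}
Final holders: {T4,T5} -> 2 thread(s)

Answer: 2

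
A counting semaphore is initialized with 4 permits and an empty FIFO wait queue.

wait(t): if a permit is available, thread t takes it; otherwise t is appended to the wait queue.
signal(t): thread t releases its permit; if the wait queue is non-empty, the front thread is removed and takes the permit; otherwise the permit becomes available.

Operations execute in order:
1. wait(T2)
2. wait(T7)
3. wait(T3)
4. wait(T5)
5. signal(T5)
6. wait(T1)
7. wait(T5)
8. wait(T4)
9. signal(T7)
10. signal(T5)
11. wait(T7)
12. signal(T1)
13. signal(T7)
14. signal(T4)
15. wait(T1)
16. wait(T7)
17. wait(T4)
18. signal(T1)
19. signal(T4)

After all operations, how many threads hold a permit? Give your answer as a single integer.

Step 1: wait(T2) -> count=3 queue=[] holders={T2}
Step 2: wait(T7) -> count=2 queue=[] holders={T2,T7}
Step 3: wait(T3) -> count=1 queue=[] holders={T2,T3,T7}
Step 4: wait(T5) -> count=0 queue=[] holders={T2,T3,T5,T7}
Step 5: signal(T5) -> count=1 queue=[] holders={T2,T3,T7}
Step 6: wait(T1) -> count=0 queue=[] holders={T1,T2,T3,T7}
Step 7: wait(T5) -> count=0 queue=[T5] holders={T1,T2,T3,T7}
Step 8: wait(T4) -> count=0 queue=[T5,T4] holders={T1,T2,T3,T7}
Step 9: signal(T7) -> count=0 queue=[T4] holders={T1,T2,T3,T5}
Step 10: signal(T5) -> count=0 queue=[] holders={T1,T2,T3,T4}
Step 11: wait(T7) -> count=0 queue=[T7] holders={T1,T2,T3,T4}
Step 12: signal(T1) -> count=0 queue=[] holders={T2,T3,T4,T7}
Step 13: signal(T7) -> count=1 queue=[] holders={T2,T3,T4}
Step 14: signal(T4) -> count=2 queue=[] holders={T2,T3}
Step 15: wait(T1) -> count=1 queue=[] holders={T1,T2,T3}
Step 16: wait(T7) -> count=0 queue=[] holders={T1,T2,T3,T7}
Step 17: wait(T4) -> count=0 queue=[T4] holders={T1,T2,T3,T7}
Step 18: signal(T1) -> count=0 queue=[] holders={T2,T3,T4,T7}
Step 19: signal(T4) -> count=1 queue=[] holders={T2,T3,T7}
Final holders: {T2,T3,T7} -> 3 thread(s)

Answer: 3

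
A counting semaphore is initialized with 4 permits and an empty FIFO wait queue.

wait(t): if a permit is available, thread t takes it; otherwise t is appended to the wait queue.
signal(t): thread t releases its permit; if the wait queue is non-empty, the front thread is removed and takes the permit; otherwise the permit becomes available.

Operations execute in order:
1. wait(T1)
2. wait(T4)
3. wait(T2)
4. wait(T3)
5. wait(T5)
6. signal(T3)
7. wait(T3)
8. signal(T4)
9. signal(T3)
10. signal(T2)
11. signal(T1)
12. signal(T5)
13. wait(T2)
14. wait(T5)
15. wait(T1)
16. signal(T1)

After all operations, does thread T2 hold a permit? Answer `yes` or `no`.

Answer: yes

Derivation:
Step 1: wait(T1) -> count=3 queue=[] holders={T1}
Step 2: wait(T4) -> count=2 queue=[] holders={T1,T4}
Step 3: wait(T2) -> count=1 queue=[] holders={T1,T2,T4}
Step 4: wait(T3) -> count=0 queue=[] holders={T1,T2,T3,T4}
Step 5: wait(T5) -> count=0 queue=[T5] holders={T1,T2,T3,T4}
Step 6: signal(T3) -> count=0 queue=[] holders={T1,T2,T4,T5}
Step 7: wait(T3) -> count=0 queue=[T3] holders={T1,T2,T4,T5}
Step 8: signal(T4) -> count=0 queue=[] holders={T1,T2,T3,T5}
Step 9: signal(T3) -> count=1 queue=[] holders={T1,T2,T5}
Step 10: signal(T2) -> count=2 queue=[] holders={T1,T5}
Step 11: signal(T1) -> count=3 queue=[] holders={T5}
Step 12: signal(T5) -> count=4 queue=[] holders={none}
Step 13: wait(T2) -> count=3 queue=[] holders={T2}
Step 14: wait(T5) -> count=2 queue=[] holders={T2,T5}
Step 15: wait(T1) -> count=1 queue=[] holders={T1,T2,T5}
Step 16: signal(T1) -> count=2 queue=[] holders={T2,T5}
Final holders: {T2,T5} -> T2 in holders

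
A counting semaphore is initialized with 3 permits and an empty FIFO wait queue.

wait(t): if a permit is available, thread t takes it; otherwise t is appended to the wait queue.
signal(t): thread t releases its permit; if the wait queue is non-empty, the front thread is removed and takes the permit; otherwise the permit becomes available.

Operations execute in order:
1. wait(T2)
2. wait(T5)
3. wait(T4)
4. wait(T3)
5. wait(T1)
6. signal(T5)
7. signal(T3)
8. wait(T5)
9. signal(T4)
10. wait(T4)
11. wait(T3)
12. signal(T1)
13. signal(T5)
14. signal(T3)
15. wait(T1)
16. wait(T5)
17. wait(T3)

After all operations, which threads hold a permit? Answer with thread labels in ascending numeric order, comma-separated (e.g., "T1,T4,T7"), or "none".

Answer: T1,T2,T4

Derivation:
Step 1: wait(T2) -> count=2 queue=[] holders={T2}
Step 2: wait(T5) -> count=1 queue=[] holders={T2,T5}
Step 3: wait(T4) -> count=0 queue=[] holders={T2,T4,T5}
Step 4: wait(T3) -> count=0 queue=[T3] holders={T2,T4,T5}
Step 5: wait(T1) -> count=0 queue=[T3,T1] holders={T2,T4,T5}
Step 6: signal(T5) -> count=0 queue=[T1] holders={T2,T3,T4}
Step 7: signal(T3) -> count=0 queue=[] holders={T1,T2,T4}
Step 8: wait(T5) -> count=0 queue=[T5] holders={T1,T2,T4}
Step 9: signal(T4) -> count=0 queue=[] holders={T1,T2,T5}
Step 10: wait(T4) -> count=0 queue=[T4] holders={T1,T2,T5}
Step 11: wait(T3) -> count=0 queue=[T4,T3] holders={T1,T2,T5}
Step 12: signal(T1) -> count=0 queue=[T3] holders={T2,T4,T5}
Step 13: signal(T5) -> count=0 queue=[] holders={T2,T3,T4}
Step 14: signal(T3) -> count=1 queue=[] holders={T2,T4}
Step 15: wait(T1) -> count=0 queue=[] holders={T1,T2,T4}
Step 16: wait(T5) -> count=0 queue=[T5] holders={T1,T2,T4}
Step 17: wait(T3) -> count=0 queue=[T5,T3] holders={T1,T2,T4}
Final holders: T1,T2,T4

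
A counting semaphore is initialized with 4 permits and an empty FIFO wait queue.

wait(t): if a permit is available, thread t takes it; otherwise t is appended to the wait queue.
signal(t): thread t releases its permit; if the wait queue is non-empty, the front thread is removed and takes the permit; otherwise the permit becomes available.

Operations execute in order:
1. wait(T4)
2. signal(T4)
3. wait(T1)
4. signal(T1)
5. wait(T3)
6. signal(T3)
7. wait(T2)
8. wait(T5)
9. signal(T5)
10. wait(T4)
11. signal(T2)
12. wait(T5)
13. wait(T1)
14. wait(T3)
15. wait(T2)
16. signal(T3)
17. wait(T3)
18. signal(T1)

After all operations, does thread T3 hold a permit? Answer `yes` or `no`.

Answer: yes

Derivation:
Step 1: wait(T4) -> count=3 queue=[] holders={T4}
Step 2: signal(T4) -> count=4 queue=[] holders={none}
Step 3: wait(T1) -> count=3 queue=[] holders={T1}
Step 4: signal(T1) -> count=4 queue=[] holders={none}
Step 5: wait(T3) -> count=3 queue=[] holders={T3}
Step 6: signal(T3) -> count=4 queue=[] holders={none}
Step 7: wait(T2) -> count=3 queue=[] holders={T2}
Step 8: wait(T5) -> count=2 queue=[] holders={T2,T5}
Step 9: signal(T5) -> count=3 queue=[] holders={T2}
Step 10: wait(T4) -> count=2 queue=[] holders={T2,T4}
Step 11: signal(T2) -> count=3 queue=[] holders={T4}
Step 12: wait(T5) -> count=2 queue=[] holders={T4,T5}
Step 13: wait(T1) -> count=1 queue=[] holders={T1,T4,T5}
Step 14: wait(T3) -> count=0 queue=[] holders={T1,T3,T4,T5}
Step 15: wait(T2) -> count=0 queue=[T2] holders={T1,T3,T4,T5}
Step 16: signal(T3) -> count=0 queue=[] holders={T1,T2,T4,T5}
Step 17: wait(T3) -> count=0 queue=[T3] holders={T1,T2,T4,T5}
Step 18: signal(T1) -> count=0 queue=[] holders={T2,T3,T4,T5}
Final holders: {T2,T3,T4,T5} -> T3 in holders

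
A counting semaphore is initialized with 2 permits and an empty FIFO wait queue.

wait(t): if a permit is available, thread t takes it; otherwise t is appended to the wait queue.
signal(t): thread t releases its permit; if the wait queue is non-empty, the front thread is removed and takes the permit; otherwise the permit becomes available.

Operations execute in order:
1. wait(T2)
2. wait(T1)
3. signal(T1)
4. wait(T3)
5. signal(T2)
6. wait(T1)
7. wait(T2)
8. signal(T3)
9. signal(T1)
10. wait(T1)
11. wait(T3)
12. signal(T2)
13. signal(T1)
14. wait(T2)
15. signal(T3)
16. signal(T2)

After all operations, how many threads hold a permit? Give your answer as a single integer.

Step 1: wait(T2) -> count=1 queue=[] holders={T2}
Step 2: wait(T1) -> count=0 queue=[] holders={T1,T2}
Step 3: signal(T1) -> count=1 queue=[] holders={T2}
Step 4: wait(T3) -> count=0 queue=[] holders={T2,T3}
Step 5: signal(T2) -> count=1 queue=[] holders={T3}
Step 6: wait(T1) -> count=0 queue=[] holders={T1,T3}
Step 7: wait(T2) -> count=0 queue=[T2] holders={T1,T3}
Step 8: signal(T3) -> count=0 queue=[] holders={T1,T2}
Step 9: signal(T1) -> count=1 queue=[] holders={T2}
Step 10: wait(T1) -> count=0 queue=[] holders={T1,T2}
Step 11: wait(T3) -> count=0 queue=[T3] holders={T1,T2}
Step 12: signal(T2) -> count=0 queue=[] holders={T1,T3}
Step 13: signal(T1) -> count=1 queue=[] holders={T3}
Step 14: wait(T2) -> count=0 queue=[] holders={T2,T3}
Step 15: signal(T3) -> count=1 queue=[] holders={T2}
Step 16: signal(T2) -> count=2 queue=[] holders={none}
Final holders: {none} -> 0 thread(s)

Answer: 0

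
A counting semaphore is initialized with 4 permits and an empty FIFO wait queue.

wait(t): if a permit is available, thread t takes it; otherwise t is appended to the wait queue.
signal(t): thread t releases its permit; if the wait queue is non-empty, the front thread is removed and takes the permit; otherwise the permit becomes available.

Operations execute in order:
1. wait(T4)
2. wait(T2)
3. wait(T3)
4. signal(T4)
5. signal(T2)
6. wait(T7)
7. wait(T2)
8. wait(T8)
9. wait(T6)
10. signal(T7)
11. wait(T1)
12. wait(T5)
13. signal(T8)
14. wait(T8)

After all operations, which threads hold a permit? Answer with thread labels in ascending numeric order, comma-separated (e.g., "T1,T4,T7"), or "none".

Step 1: wait(T4) -> count=3 queue=[] holders={T4}
Step 2: wait(T2) -> count=2 queue=[] holders={T2,T4}
Step 3: wait(T3) -> count=1 queue=[] holders={T2,T3,T4}
Step 4: signal(T4) -> count=2 queue=[] holders={T2,T3}
Step 5: signal(T2) -> count=3 queue=[] holders={T3}
Step 6: wait(T7) -> count=2 queue=[] holders={T3,T7}
Step 7: wait(T2) -> count=1 queue=[] holders={T2,T3,T7}
Step 8: wait(T8) -> count=0 queue=[] holders={T2,T3,T7,T8}
Step 9: wait(T6) -> count=0 queue=[T6] holders={T2,T3,T7,T8}
Step 10: signal(T7) -> count=0 queue=[] holders={T2,T3,T6,T8}
Step 11: wait(T1) -> count=0 queue=[T1] holders={T2,T3,T6,T8}
Step 12: wait(T5) -> count=0 queue=[T1,T5] holders={T2,T3,T6,T8}
Step 13: signal(T8) -> count=0 queue=[T5] holders={T1,T2,T3,T6}
Step 14: wait(T8) -> count=0 queue=[T5,T8] holders={T1,T2,T3,T6}
Final holders: T1,T2,T3,T6

Answer: T1,T2,T3,T6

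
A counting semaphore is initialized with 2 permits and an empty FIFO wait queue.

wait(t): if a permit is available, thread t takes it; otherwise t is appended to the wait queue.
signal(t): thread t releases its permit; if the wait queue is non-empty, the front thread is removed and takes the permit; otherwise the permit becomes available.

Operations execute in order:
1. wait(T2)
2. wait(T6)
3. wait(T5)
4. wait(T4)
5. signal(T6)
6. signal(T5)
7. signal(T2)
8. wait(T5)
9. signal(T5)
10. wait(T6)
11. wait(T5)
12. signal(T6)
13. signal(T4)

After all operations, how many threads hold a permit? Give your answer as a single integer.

Answer: 1

Derivation:
Step 1: wait(T2) -> count=1 queue=[] holders={T2}
Step 2: wait(T6) -> count=0 queue=[] holders={T2,T6}
Step 3: wait(T5) -> count=0 queue=[T5] holders={T2,T6}
Step 4: wait(T4) -> count=0 queue=[T5,T4] holders={T2,T6}
Step 5: signal(T6) -> count=0 queue=[T4] holders={T2,T5}
Step 6: signal(T5) -> count=0 queue=[] holders={T2,T4}
Step 7: signal(T2) -> count=1 queue=[] holders={T4}
Step 8: wait(T5) -> count=0 queue=[] holders={T4,T5}
Step 9: signal(T5) -> count=1 queue=[] holders={T4}
Step 10: wait(T6) -> count=0 queue=[] holders={T4,T6}
Step 11: wait(T5) -> count=0 queue=[T5] holders={T4,T6}
Step 12: signal(T6) -> count=0 queue=[] holders={T4,T5}
Step 13: signal(T4) -> count=1 queue=[] holders={T5}
Final holders: {T5} -> 1 thread(s)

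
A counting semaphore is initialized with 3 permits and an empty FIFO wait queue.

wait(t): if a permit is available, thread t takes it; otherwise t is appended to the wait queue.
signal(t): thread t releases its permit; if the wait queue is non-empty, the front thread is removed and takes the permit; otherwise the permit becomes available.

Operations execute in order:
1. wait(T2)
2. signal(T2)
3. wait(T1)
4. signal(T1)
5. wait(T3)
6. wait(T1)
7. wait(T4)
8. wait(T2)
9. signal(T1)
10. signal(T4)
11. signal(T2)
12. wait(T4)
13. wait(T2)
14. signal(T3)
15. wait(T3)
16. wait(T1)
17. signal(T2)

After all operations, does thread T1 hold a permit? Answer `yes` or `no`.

Step 1: wait(T2) -> count=2 queue=[] holders={T2}
Step 2: signal(T2) -> count=3 queue=[] holders={none}
Step 3: wait(T1) -> count=2 queue=[] holders={T1}
Step 4: signal(T1) -> count=3 queue=[] holders={none}
Step 5: wait(T3) -> count=2 queue=[] holders={T3}
Step 6: wait(T1) -> count=1 queue=[] holders={T1,T3}
Step 7: wait(T4) -> count=0 queue=[] holders={T1,T3,T4}
Step 8: wait(T2) -> count=0 queue=[T2] holders={T1,T3,T4}
Step 9: signal(T1) -> count=0 queue=[] holders={T2,T3,T4}
Step 10: signal(T4) -> count=1 queue=[] holders={T2,T3}
Step 11: signal(T2) -> count=2 queue=[] holders={T3}
Step 12: wait(T4) -> count=1 queue=[] holders={T3,T4}
Step 13: wait(T2) -> count=0 queue=[] holders={T2,T3,T4}
Step 14: signal(T3) -> count=1 queue=[] holders={T2,T4}
Step 15: wait(T3) -> count=0 queue=[] holders={T2,T3,T4}
Step 16: wait(T1) -> count=0 queue=[T1] holders={T2,T3,T4}
Step 17: signal(T2) -> count=0 queue=[] holders={T1,T3,T4}
Final holders: {T1,T3,T4} -> T1 in holders

Answer: yes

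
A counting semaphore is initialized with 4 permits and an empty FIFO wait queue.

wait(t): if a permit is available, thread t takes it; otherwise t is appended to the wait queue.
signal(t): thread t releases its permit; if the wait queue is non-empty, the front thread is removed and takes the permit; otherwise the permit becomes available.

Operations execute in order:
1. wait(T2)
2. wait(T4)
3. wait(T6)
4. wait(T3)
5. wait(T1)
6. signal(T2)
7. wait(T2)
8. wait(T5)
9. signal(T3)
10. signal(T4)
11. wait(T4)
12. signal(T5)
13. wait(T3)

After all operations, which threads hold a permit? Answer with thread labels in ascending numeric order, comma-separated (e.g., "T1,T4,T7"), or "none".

Answer: T1,T2,T4,T6

Derivation:
Step 1: wait(T2) -> count=3 queue=[] holders={T2}
Step 2: wait(T4) -> count=2 queue=[] holders={T2,T4}
Step 3: wait(T6) -> count=1 queue=[] holders={T2,T4,T6}
Step 4: wait(T3) -> count=0 queue=[] holders={T2,T3,T4,T6}
Step 5: wait(T1) -> count=0 queue=[T1] holders={T2,T3,T4,T6}
Step 6: signal(T2) -> count=0 queue=[] holders={T1,T3,T4,T6}
Step 7: wait(T2) -> count=0 queue=[T2] holders={T1,T3,T4,T6}
Step 8: wait(T5) -> count=0 queue=[T2,T5] holders={T1,T3,T4,T6}
Step 9: signal(T3) -> count=0 queue=[T5] holders={T1,T2,T4,T6}
Step 10: signal(T4) -> count=0 queue=[] holders={T1,T2,T5,T6}
Step 11: wait(T4) -> count=0 queue=[T4] holders={T1,T2,T5,T6}
Step 12: signal(T5) -> count=0 queue=[] holders={T1,T2,T4,T6}
Step 13: wait(T3) -> count=0 queue=[T3] holders={T1,T2,T4,T6}
Final holders: T1,T2,T4,T6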